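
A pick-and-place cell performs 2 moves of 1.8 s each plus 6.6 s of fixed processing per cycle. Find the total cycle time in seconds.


T = 2*1.8 + 6.6 = 10.2000

10.2000 s


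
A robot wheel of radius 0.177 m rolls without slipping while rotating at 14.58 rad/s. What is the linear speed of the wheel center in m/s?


v = omega * r = 14.58 * 0.177 = 2.5807

2.5807 m/s


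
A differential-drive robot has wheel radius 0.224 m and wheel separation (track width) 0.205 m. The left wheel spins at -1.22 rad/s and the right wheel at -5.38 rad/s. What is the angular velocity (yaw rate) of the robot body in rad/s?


omega = r*(wR - wL)/L = 0.224*(-5.38 - (-1.22))/0.205 = -4.5456

-4.5456 rad/s


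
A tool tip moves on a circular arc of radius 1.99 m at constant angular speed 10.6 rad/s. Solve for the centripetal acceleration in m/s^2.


a_c = omega^2 * r = 10.6^2 * 1.99 = 223.5964

223.5964 m/s^2


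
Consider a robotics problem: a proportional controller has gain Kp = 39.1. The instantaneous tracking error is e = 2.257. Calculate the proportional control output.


u_P = Kp * e = 39.1 * 2.257 = 88.2487

88.2487


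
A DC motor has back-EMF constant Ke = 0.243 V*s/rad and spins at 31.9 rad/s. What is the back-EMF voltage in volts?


V_emf = Ke * omega = 0.243*31.9 = 7.7517

7.7517 V


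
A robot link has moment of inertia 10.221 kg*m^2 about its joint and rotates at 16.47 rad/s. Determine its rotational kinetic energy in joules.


KE = (1/2)*I*omega^2 = 0.5*10.221*16.47^2 = 1386.2788

1386.2788 J


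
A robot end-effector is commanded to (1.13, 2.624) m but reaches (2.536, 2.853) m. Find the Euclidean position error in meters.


dx = 2.536 - (1.13) = 1.4060, dy = 2.853 - (2.624) = 0.2290
err = sqrt(1.976836 + 0.052441) = 1.4245

1.4245 m


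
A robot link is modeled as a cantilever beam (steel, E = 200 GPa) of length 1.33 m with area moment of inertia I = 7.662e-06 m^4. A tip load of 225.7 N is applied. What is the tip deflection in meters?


delta = F*L^3/(3*E*I) = 225.7*1.33^3/(3*2.000e+11*7.662e-06)
      = 530.9901709/4597200 = 1.1550e-04

1.1550e-04 m


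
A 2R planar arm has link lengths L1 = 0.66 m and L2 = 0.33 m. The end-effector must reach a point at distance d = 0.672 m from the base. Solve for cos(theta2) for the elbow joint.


cos(th2) = (d^2 - L1^2 - L2^2)/(2*L1*L2) = (0.672^2 - 0.66^2 - 0.33^2)/(2*0.66*0.33) = -0.2133

-0.2133


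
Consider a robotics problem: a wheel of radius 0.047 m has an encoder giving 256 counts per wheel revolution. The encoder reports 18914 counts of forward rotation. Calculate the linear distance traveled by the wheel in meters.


revs = 18914/256 = 73.882812
d = revs * 2*pi*r = 73.882812 * 2*pi*0.047 = 21.8183

21.8183 m


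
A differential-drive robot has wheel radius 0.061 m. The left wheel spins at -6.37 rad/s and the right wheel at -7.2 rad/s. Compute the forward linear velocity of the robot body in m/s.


v = r*(wR + wL)/2 = 0.061*(-7.2 + -6.37)/2 = -0.4139

-0.4139 m/s


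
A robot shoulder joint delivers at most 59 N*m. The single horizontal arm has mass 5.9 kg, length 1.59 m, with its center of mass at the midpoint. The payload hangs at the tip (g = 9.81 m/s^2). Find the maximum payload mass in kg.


tau_arm = m_arm*g*(L/2) = 5.9*9.81*1.59/2 = 46.0138 N*m
tau_payload = tau_max - tau_arm = 59 - 46.0138 = 12.9862
m_payload = tau_payload / (g*L) = 12.9862 / (9.81*1.59) = 0.8326

0.8326 kg


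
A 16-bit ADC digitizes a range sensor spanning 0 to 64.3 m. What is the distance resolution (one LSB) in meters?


res = range / 2^n = 64.3/2^16 = 64.3/65536 = 9.8114e-04

9.8114e-04 m


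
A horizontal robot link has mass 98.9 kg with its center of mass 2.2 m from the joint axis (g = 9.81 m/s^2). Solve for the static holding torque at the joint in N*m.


tau = m*g*L = 98.9 * 9.81 * 2.2 = 2134.4598

2134.4598 N*m


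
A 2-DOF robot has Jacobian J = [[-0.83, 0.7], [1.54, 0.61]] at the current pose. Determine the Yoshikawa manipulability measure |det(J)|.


det(J) = -0.83*0.61 - (0.7)*(1.54) = -1.5843
|det(J)| = 1.5843

1.5843


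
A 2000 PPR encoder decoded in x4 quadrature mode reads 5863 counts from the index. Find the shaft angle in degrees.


angle = counts * 360 / (PPR*4) = 5863 * 360 / 8000 = 263.8350

263.8350 degrees


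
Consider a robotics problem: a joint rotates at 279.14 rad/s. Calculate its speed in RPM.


RPM = 279.14 * 60/(2*pi) = 2665.5906

2665.5906 RPM


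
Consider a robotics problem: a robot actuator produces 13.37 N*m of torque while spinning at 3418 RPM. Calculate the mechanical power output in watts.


omega = 3418 * 2*pi/60 = 357.932123 rad/s
P = tau * omega = 13.37 * 357.932123 = 4785.5525

4785.5525 W


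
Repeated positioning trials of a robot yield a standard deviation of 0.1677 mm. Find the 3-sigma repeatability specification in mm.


repeatability = 3*sigma = 3*0.1677 = 0.5031

0.5031 mm


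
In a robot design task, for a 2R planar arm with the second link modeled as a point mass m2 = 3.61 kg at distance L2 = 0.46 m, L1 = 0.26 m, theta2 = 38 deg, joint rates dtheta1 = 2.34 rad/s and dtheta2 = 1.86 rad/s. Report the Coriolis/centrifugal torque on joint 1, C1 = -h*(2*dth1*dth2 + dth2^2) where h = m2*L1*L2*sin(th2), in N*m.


h = m2*L1*L2*sin(th2) = 3.61*0.26*0.46*sin(38 deg) = 0.265816
C1 = -h*(2*2.34*1.86 + 1.86^2) = -0.265816*12.1644 = -3.2335

-3.2335 N*m


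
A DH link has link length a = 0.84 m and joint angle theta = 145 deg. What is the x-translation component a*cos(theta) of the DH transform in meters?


a*cos(theta) = 0.84*cos(145 deg) = -0.6881

-0.6881 m


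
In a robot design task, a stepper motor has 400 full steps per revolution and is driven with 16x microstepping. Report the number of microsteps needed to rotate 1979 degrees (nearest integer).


step_size = 360/(400*16) = 360/6400 = 0.056250 deg
n = 1979/(360/6400) = 1979*6400/360 = 35182.2222 -> 35182

35182 steps


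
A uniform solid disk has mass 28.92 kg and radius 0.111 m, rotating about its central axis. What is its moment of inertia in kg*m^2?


I = (1/2)*m*R^2 = 0.5*28.92*0.111^2 = 0.1782

0.1782 kg*m^2


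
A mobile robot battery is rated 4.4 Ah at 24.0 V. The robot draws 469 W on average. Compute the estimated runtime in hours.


E = 4.4*24.0 = 105.6000 Wh
t = E/P = 105.6000/469 = 0.2252

0.2252 hours


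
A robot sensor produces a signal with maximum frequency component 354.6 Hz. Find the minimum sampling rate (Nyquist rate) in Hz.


f_s,min = 2*f_max = 2*354.6 = 709.2000

709.2000 Hz


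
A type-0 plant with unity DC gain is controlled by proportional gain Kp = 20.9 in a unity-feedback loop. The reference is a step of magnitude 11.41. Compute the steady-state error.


e_ss = R/(1 + Kp) = 11.41/(1 + 20.9) = 11.41/21.9000 = 0.5210

0.5210


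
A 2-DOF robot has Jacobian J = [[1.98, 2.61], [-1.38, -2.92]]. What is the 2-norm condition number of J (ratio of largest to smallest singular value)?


JJ^T eigenvalues: trace(JJ^T) = 21.1633, det(JJ^T) = det(J)^2 = 4.75152804
s_max^2 = (21.1633 + sqrt(428.87915473))/2 = 20.93634887
s_min^2 = (21.1633 - sqrt(428.87915473))/2 = 0.22695113
kappa = s_max/s_min = sqrt(20.93634887/0.22695113) = 9.6047

9.6047


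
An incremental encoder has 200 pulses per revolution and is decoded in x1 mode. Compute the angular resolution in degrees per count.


resolution = 360 / (PPR * 1) = 360 / 200 = 1.8000

1.8000 degrees


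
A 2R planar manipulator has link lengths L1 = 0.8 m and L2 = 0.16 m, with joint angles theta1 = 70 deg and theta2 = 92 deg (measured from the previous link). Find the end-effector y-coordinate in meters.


y = L1*sin(th1) + L2*sin(th1+th2) = 0.8*sin(70 deg) + 0.16*sin(162 deg) = 0.8012

0.8012 m


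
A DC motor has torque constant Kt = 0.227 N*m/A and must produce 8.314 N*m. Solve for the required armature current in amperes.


I = tau / Kt = 8.314/0.227 = 36.6256

36.6256 A


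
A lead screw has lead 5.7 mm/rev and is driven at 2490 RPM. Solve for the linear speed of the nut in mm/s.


v = lead * (RPM/60) = 5.7*2490/60 = 236.5500

236.5500 mm/s


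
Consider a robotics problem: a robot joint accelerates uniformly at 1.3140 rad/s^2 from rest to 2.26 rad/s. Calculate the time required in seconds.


t = delta_omega / alpha = 2.26 / 1.3140 = 1.7199

1.7199 s


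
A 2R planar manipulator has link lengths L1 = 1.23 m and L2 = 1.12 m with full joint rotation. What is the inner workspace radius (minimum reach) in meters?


r_min = |L1 - L2| = |1.23 - 1.12| = 0.1100

0.1100 m


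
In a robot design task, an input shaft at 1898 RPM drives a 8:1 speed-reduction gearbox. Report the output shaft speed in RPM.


omega_out = omega_in / N = 1898 / 8 = 237.2500

237.2500 RPM


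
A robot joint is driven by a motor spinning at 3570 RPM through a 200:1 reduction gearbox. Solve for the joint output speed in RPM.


omega_joint = omega_motor / N = 3570 / 200 = 17.8500

17.8500 RPM


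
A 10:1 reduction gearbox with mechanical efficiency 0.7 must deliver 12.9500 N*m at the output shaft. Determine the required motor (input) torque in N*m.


tau_in = tau_out / (N * eta) = 12.9500 / (10 * 0.7) = 1.8500

1.8500 N*m


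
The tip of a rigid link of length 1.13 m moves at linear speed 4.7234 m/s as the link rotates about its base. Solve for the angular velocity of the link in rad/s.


omega = v / L = 4.7234 / 1.13 = 4.1800

4.1800 rad/s


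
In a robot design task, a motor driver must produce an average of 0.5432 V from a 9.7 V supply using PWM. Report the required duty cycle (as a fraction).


D = V_avg/V_supply = 0.5432/9.7 = 0.0560

0.0560


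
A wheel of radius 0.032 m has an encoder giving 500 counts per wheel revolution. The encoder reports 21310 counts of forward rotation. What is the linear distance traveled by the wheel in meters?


revs = 21310/500 = 42.620000
d = revs * 2*pi*r = 42.620000 * 2*pi*0.032 = 8.5693

8.5693 m


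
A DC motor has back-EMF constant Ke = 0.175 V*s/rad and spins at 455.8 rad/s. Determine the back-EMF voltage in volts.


V_emf = Ke * omega = 0.175*455.8 = 79.7650

79.7650 V


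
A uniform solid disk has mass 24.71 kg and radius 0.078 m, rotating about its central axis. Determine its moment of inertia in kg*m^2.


I = (1/2)*m*R^2 = 0.5*24.71*0.078^2 = 0.0752

0.0752 kg*m^2


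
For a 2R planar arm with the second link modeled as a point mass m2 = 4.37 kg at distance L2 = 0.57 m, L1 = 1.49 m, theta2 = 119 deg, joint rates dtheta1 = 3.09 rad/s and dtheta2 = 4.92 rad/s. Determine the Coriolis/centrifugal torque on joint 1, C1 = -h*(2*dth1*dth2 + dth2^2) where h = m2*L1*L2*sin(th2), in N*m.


h = m2*L1*L2*sin(th2) = 4.37*1.49*0.57*sin(119 deg) = 3.246099
C1 = -h*(2*3.09*4.92 + 4.92^2) = -3.246099*54.6120 = -177.2760

-177.2760 N*m


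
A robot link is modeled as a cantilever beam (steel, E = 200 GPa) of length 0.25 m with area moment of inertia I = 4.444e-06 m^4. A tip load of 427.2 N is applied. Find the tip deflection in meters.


delta = F*L^3/(3*E*I) = 427.2*0.25^3/(3*2.000e+11*4.444e-06)
      = 6.675/2666400 = 2.5034e-06

2.5034e-06 m


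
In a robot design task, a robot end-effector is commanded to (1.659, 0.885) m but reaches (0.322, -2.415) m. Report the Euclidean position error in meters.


dx = 0.322 - (1.659) = -1.3370, dy = -2.415 - (0.885) = -3.3000
err = sqrt(1.787569 + 10.890000) = 3.5606

3.5606 m


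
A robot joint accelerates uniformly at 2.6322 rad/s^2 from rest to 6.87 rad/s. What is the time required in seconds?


t = delta_omega / alpha = 6.87 / 2.6322 = 2.6100

2.6100 s


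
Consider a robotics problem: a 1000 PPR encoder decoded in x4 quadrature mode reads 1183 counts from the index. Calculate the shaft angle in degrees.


angle = counts * 360 / (PPR*4) = 1183 * 360 / 4000 = 106.4700

106.4700 degrees


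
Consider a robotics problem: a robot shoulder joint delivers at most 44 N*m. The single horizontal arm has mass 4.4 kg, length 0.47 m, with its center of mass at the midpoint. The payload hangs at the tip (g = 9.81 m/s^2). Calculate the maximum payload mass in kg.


tau_arm = m_arm*g*(L/2) = 4.4*9.81*0.47/2 = 10.1435 N*m
tau_payload = tau_max - tau_arm = 44 - 10.1435 = 33.8565
m_payload = tau_payload / (g*L) = 33.8565 / (9.81*0.47) = 7.3430

7.3430 kg


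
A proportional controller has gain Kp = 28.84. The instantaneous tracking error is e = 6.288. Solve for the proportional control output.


u_P = Kp * e = 28.84 * 6.288 = 181.3459

181.3459


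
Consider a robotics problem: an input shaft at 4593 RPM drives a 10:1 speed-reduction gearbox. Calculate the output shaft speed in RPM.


omega_out = omega_in / N = 4593 / 10 = 459.3000

459.3000 RPM


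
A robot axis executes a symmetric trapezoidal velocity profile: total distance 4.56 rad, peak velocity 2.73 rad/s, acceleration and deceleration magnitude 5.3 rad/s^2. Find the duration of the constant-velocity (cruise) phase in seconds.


t_acc = v/a = 0.515094 s, d_acc = v^2/(2a) = 0.703104 rad each
d_cruise = 4.56 - 2*0.703104 = 3.153792 rad
t_cruise = d_cruise/v = 3.153792/2.73 = 1.1552

1.1552 s


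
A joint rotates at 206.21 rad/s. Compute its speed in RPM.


RPM = 206.21 * 60/(2*pi) = 1969.1604

1969.1604 RPM


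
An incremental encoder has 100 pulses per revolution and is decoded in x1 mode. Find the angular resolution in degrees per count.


resolution = 360 / (PPR * 1) = 360 / 100 = 3.6000

3.6000 degrees


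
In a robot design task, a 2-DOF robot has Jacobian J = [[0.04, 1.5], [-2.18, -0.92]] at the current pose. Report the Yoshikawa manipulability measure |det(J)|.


det(J) = 0.04*-0.92 - (1.5)*(-2.18) = 3.2332
|det(J)| = 3.2332

3.2332


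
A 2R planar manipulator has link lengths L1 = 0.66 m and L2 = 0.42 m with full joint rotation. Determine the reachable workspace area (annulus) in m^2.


r_max = L1 + L2 = 1.0800, r_min = |L1 - L2| = 0.2400
A = pi*(r_max^2 - r_min^2) = pi*(1.1664 - 0.0576) = 3.4834

3.4834 m^2


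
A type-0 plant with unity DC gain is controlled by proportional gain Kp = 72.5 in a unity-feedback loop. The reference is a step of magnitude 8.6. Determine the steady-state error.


e_ss = R/(1 + Kp) = 8.6/(1 + 72.5) = 8.6/73.5000 = 0.1170

0.1170


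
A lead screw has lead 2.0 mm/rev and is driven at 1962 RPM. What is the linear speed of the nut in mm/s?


v = lead * (RPM/60) = 2.0*1962/60 = 65.4000

65.4000 mm/s


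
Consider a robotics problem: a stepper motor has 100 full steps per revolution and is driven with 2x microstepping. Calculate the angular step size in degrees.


step = 360/(100*2) = 360/200 = 1.8000

1.8000 degrees


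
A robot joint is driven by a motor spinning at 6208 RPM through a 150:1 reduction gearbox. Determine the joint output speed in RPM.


omega_joint = omega_motor / N = 6208 / 150 = 41.3867

41.3867 RPM


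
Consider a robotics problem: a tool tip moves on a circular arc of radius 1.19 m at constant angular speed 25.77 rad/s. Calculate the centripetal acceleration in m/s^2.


a_c = omega^2 * r = 25.77^2 * 1.19 = 790.2706

790.2706 m/s^2


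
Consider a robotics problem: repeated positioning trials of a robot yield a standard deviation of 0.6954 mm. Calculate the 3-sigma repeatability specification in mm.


repeatability = 3*sigma = 3*0.6954 = 2.0862

2.0862 mm


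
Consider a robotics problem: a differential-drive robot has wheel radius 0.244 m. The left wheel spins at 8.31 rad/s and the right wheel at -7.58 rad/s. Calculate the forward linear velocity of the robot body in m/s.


v = r*(wR + wL)/2 = 0.244*(-7.58 + 8.31)/2 = 0.0891

0.0891 m/s


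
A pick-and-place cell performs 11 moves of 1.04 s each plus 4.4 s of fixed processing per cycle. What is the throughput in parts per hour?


T_cycle = 11*1.04 + 4.4 = 15.8400 s
rate = 3600/T = 227.2727

227.2727 parts/hour


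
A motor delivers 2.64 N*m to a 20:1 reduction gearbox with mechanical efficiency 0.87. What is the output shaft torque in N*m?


tau_out = tau_in * N * eta = 2.64 * 20 * 0.87 = 45.9360

45.9360 N*m


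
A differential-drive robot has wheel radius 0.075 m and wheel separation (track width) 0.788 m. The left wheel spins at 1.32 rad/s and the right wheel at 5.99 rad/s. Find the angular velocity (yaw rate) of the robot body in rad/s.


omega = r*(wR - wL)/L = 0.075*(5.99 - (1.32))/0.788 = 0.4445

0.4445 rad/s


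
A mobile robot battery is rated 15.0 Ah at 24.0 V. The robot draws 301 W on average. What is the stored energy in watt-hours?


E = capacity * V = 15.0*24.0 = 360.0000

360.0000 Wh


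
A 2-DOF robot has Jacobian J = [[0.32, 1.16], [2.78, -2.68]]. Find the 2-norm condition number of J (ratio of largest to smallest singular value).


JJ^T eigenvalues: trace(JJ^T) = 16.3588, det(JJ^T) = det(J)^2 = 16.66598976
s_max^2 = (16.3588 + sqrt(200.94637840))/2 = 15.26717783
s_min^2 = (16.3588 - sqrt(200.94637840))/2 = 1.09162217
kappa = s_max/s_min = sqrt(15.26717783/1.09162217) = 3.7398

3.7398


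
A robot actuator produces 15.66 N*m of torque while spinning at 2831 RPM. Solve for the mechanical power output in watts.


omega = 2831 * 2*pi/60 = 296.461627 rad/s
P = tau * omega = 15.66 * 296.461627 = 4642.5891

4642.5891 W


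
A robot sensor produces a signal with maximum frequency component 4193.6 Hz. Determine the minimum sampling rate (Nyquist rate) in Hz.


f_s,min = 2*f_max = 2*4193.6 = 8387.2000

8387.2000 Hz


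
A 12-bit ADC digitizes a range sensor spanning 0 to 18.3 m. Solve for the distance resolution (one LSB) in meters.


res = range / 2^n = 18.3/2^12 = 18.3/4096 = 0.0045

0.0045 m


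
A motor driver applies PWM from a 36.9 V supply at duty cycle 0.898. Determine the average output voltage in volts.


V_avg = V_supply * D = 36.9*0.898 = 33.1362

33.1362 V


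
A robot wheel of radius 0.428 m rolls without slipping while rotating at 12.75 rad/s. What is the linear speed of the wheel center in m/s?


v = omega * r = 12.75 * 0.428 = 5.4570

5.4570 m/s


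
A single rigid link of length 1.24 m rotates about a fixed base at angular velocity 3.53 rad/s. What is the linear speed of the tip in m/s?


v = L*omega = 1.24 * 3.53 = 4.3772

4.3772 m/s


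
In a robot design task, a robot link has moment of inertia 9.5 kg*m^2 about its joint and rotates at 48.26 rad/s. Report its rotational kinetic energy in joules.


KE = (1/2)*I*omega^2 = 0.5*9.5*48.26^2 = 11062.8811

11062.8811 J


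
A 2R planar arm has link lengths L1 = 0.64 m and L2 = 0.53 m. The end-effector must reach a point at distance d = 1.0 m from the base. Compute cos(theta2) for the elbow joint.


cos(th2) = (d^2 - L1^2 - L2^2)/(2*L1*L2) = (1.0^2 - 0.64^2 - 0.53^2)/(2*0.64*0.53) = 0.4562

0.4562


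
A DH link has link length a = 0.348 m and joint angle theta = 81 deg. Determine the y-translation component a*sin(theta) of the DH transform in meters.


a*sin(theta) = 0.348*sin(81 deg) = 0.3437

0.3437 m


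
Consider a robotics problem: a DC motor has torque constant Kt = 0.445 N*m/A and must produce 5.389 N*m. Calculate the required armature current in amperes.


I = tau / Kt = 5.389/0.445 = 12.1101

12.1101 A


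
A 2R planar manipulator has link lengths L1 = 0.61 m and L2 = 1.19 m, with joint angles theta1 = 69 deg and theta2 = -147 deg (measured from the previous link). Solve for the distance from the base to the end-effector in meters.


x = L1*cos(th1) + L2*cos(th1+th2) = 0.466019
y = L1*sin(th1) + L2*sin(th1+th2) = -0.594512
d = sqrt(x^2 + y^2) = sqrt(0.217174 + 0.353445) = 0.7554

0.7554 m


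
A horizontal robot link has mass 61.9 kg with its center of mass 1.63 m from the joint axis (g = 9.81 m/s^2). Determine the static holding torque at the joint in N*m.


tau = m*g*L = 61.9 * 9.81 * 1.63 = 989.7996

989.7996 N*m


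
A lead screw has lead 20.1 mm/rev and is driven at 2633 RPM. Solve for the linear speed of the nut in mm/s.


v = lead * (RPM/60) = 20.1*2633/60 = 882.0550

882.0550 mm/s


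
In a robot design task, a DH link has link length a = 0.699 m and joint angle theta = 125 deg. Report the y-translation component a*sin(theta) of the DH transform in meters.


a*sin(theta) = 0.699*sin(125 deg) = 0.5726

0.5726 m


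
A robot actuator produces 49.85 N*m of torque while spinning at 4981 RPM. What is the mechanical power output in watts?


omega = 4981 * 2*pi/60 = 521.609100 rad/s
P = tau * omega = 49.85 * 521.609100 = 26002.2136

26002.2136 W


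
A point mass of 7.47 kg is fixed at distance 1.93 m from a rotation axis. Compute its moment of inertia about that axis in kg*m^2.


I = m*r^2 = 7.47*1.93^2 = 27.8250

27.8250 kg*m^2


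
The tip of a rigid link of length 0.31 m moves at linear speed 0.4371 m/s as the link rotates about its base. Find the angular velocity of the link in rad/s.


omega = v / L = 0.4371 / 0.31 = 1.4100

1.4100 rad/s


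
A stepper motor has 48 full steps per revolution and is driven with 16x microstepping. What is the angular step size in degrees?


step = 360/(48*16) = 360/768 = 0.4688

0.4688 degrees


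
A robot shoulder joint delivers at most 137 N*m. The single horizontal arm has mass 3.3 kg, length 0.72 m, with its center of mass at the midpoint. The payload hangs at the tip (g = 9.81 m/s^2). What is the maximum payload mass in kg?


tau_arm = m_arm*g*(L/2) = 3.3*9.81*0.72/2 = 11.6543 N*m
tau_payload = tau_max - tau_arm = 137 - 11.6543 = 125.3457
m_payload = tau_payload / (g*L) = 125.3457 / (9.81*0.72) = 17.7463

17.7463 kg


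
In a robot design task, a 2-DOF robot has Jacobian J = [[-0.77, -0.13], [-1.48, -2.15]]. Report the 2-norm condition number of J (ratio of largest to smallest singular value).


JJ^T eigenvalues: trace(JJ^T) = 7.4227, det(JJ^T) = det(J)^2 = 2.14066161
s_max^2 = (7.4227 + sqrt(46.53382885))/2 = 7.12213542
s_min^2 = (7.4227 - sqrt(46.53382885))/2 = 0.30056458
kappa = s_max/s_min = sqrt(7.12213542/0.30056458) = 4.8678

4.8678


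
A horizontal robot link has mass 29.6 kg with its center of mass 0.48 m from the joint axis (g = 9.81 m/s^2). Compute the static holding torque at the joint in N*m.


tau = m*g*L = 29.6 * 9.81 * 0.48 = 139.3805

139.3805 N*m


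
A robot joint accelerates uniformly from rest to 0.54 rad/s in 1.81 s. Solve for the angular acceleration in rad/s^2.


alpha = delta_omega / t = 0.54 / 1.81 = 0.2983

0.2983 rad/s^2


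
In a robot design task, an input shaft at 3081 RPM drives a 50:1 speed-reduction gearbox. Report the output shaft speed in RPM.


omega_out = omega_in / N = 3081 / 50 = 61.6200

61.6200 RPM


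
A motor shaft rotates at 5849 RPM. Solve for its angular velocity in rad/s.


omega = 5849 * 2*pi/60 = 612.5058

612.5058 rad/s


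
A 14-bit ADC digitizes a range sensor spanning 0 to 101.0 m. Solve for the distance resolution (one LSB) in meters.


res = range / 2^n = 101.0/2^14 = 101.0/16384 = 0.0062

0.0062 m


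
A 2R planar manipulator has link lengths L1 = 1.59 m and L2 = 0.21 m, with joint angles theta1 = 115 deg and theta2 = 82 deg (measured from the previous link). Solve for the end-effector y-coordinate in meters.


y = L1*sin(th1) + L2*sin(th1+th2) = 1.59*sin(115 deg) + 0.21*sin(197 deg) = 1.3796

1.3796 m


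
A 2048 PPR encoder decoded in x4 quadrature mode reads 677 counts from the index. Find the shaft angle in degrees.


angle = counts * 360 / (PPR*4) = 677 * 360 / 8192 = 29.7510

29.7510 degrees


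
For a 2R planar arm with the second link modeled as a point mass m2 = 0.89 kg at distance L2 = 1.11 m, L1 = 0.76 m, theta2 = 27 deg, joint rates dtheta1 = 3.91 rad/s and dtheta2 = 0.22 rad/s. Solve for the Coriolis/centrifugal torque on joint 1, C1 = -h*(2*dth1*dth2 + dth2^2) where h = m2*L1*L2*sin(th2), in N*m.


h = m2*L1*L2*sin(th2) = 0.89*0.76*1.11*sin(27 deg) = 0.340858
C1 = -h*(2*3.91*0.22 + 0.22^2) = -0.340858*1.7688 = -0.6029

-0.6029 N*m


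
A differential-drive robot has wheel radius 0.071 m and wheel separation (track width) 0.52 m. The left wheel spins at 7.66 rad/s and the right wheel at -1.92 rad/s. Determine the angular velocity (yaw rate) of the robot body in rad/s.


omega = r*(wR - wL)/L = 0.071*(-1.92 - (7.66))/0.52 = -1.3080

-1.3080 rad/s


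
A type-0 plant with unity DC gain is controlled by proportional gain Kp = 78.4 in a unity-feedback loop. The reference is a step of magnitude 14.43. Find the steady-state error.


e_ss = R/(1 + Kp) = 14.43/(1 + 78.4) = 14.43/79.4000 = 0.1817

0.1817


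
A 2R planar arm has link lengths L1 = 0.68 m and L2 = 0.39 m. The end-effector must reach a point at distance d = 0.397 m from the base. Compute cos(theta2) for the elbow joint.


cos(th2) = (d^2 - L1^2 - L2^2)/(2*L1*L2) = (0.397^2 - 0.68^2 - 0.39^2)/(2*0.68*0.39) = -0.8614

-0.8614


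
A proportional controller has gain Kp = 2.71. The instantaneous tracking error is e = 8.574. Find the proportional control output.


u_P = Kp * e = 2.71 * 8.574 = 23.2355

23.2355


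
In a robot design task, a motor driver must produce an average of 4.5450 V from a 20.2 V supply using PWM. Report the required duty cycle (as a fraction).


D = V_avg/V_supply = 4.5450/20.2 = 0.2250

0.2250


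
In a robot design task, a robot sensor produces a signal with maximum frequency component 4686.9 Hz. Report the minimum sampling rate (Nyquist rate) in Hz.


f_s,min = 2*f_max = 2*4686.9 = 9373.8000

9373.8000 Hz


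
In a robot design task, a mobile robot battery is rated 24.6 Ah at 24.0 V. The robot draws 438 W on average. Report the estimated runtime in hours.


E = 24.6*24.0 = 590.4000 Wh
t = E/P = 590.4000/438 = 1.3479

1.3479 hours


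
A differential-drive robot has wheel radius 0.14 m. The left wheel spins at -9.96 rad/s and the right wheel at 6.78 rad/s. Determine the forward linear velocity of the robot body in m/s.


v = r*(wR + wL)/2 = 0.14*(6.78 + -9.96)/2 = -0.2226

-0.2226 m/s


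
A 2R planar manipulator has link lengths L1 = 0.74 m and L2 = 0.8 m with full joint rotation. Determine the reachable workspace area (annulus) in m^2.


r_max = L1 + L2 = 1.5400, r_min = |L1 - L2| = 0.0600
A = pi*(r_max^2 - r_min^2) = pi*(2.3716 - 0.0036) = 7.4393

7.4393 m^2


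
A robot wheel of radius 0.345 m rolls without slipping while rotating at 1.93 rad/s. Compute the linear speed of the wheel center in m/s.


v = omega * r = 1.93 * 0.345 = 0.6658

0.6658 m/s


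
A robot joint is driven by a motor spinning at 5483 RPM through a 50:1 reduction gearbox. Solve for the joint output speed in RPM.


omega_joint = omega_motor / N = 5483 / 50 = 109.6600

109.6600 RPM


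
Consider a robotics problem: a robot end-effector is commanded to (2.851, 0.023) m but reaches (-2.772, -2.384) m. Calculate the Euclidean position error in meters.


dx = -2.772 - (2.851) = -5.6230, dy = -2.384 - (0.023) = -2.4070
err = sqrt(31.618129 + 5.793649) = 6.1165

6.1165 m


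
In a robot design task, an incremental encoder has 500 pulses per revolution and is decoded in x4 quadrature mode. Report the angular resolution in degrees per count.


resolution = 360 / (PPR * 4) = 360 / 2000 = 0.1800

0.1800 degrees


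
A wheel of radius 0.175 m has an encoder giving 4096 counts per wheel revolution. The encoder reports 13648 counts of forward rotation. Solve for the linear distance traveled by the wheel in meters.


revs = 13648/4096 = 3.332031
d = revs * 2*pi*r = 3.332031 * 2*pi*0.175 = 3.6638

3.6638 m


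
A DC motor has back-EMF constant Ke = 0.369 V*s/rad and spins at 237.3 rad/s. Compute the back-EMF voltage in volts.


V_emf = Ke * omega = 0.369*237.3 = 87.5637

87.5637 V


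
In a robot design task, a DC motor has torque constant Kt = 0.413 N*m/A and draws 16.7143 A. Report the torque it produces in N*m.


tau = Kt * I = 0.413*16.7143 = 6.9030

6.9030 N*m


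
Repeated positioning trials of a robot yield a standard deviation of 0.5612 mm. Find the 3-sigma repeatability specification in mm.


repeatability = 3*sigma = 3*0.5612 = 1.6836

1.6836 mm


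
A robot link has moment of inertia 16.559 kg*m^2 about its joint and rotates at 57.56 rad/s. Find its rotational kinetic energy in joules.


KE = (1/2)*I*omega^2 = 0.5*16.559*57.56^2 = 27431.2552

27431.2552 J


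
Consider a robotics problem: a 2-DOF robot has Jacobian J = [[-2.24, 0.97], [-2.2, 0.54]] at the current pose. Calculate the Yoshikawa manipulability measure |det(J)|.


det(J) = -2.24*0.54 - (0.97)*(-2.2) = 0.9244
|det(J)| = 0.9244

0.9244


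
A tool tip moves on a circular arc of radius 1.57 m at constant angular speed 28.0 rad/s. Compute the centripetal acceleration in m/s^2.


a_c = omega^2 * r = 28.0^2 * 1.57 = 1230.8800

1230.8800 m/s^2


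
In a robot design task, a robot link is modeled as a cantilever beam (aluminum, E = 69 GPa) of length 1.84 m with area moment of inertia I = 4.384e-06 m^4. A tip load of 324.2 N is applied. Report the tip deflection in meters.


delta = F*L^3/(3*E*I) = 324.2*1.84^3/(3*6.900e+10*4.384e-06)
      = 2019.6051968/907488 = 0.0022

0.0022 m


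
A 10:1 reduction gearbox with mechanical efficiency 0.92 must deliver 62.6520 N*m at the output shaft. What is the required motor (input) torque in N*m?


tau_in = tau_out / (N * eta) = 62.6520 / (10 * 0.92) = 6.8100

6.8100 N*m


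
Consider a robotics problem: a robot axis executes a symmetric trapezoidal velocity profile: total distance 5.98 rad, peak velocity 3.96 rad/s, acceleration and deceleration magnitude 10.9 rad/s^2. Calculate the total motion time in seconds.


t_acc = v/a = 3.96/10.9 = 0.363303 s
d_acc = v^2/(2a) = 0.719339 rad (each ramp)
d_cruise = 5.98 - 2*0.719339 = 4.541322 rad
t_cruise = 4.541322/3.96 = 1.146798 s
t_total = 2*0.363303 + 1.146798 = 1.8734

1.8734 s


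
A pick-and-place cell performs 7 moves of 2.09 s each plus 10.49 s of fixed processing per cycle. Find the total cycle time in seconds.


T = 7*2.09 + 10.49 = 25.1200

25.1200 s


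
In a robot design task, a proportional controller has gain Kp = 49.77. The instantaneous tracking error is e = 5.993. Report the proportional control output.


u_P = Kp * e = 49.77 * 5.993 = 298.2716

298.2716


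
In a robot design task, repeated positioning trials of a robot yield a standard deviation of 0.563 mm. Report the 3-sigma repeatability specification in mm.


repeatability = 3*sigma = 3*0.563 = 1.6890

1.6890 mm


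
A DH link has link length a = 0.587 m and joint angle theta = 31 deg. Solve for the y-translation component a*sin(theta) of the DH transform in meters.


a*sin(theta) = 0.587*sin(31 deg) = 0.3023

0.3023 m


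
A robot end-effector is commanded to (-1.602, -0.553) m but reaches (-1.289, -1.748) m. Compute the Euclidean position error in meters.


dx = -1.289 - (-1.602) = 0.3130, dy = -1.748 - (-0.553) = -1.1950
err = sqrt(0.097969 + 1.428025) = 1.2353

1.2353 m


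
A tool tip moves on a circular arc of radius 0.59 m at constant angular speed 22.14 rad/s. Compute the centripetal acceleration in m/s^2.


a_c = omega^2 * r = 22.14^2 * 0.59 = 289.2060

289.2060 m/s^2


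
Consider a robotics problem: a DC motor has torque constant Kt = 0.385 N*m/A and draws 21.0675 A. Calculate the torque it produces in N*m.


tau = Kt * I = 0.385*21.0675 = 8.1110

8.1110 N*m


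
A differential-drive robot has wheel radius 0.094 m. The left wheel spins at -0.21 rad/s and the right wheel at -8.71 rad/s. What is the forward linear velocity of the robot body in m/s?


v = r*(wR + wL)/2 = 0.094*(-8.71 + -0.21)/2 = -0.4192

-0.4192 m/s


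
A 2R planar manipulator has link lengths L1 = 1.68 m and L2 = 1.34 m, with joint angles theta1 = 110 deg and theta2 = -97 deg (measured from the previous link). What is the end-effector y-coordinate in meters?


y = L1*sin(th1) + L2*sin(th1+th2) = 1.68*sin(110 deg) + 1.34*sin(13 deg) = 1.8801

1.8801 m


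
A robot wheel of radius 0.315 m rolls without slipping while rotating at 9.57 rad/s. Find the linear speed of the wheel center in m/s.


v = omega * r = 9.57 * 0.315 = 3.0146

3.0146 m/s


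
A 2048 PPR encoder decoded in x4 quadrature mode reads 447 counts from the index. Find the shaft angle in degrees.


angle = counts * 360 / (PPR*4) = 447 * 360 / 8192 = 19.6436

19.6436 degrees


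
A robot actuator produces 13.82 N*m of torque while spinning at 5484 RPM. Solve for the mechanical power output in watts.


omega = 5484 * 2*pi/60 = 574.283137 rad/s
P = tau * omega = 13.82 * 574.283137 = 7936.5930

7936.5930 W


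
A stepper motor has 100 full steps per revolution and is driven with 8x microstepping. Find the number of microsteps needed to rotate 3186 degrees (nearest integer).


step_size = 360/(100*8) = 360/800 = 0.450000 deg
n = 3186/(360/800) = 3186*800/360 = 7080

7080 steps


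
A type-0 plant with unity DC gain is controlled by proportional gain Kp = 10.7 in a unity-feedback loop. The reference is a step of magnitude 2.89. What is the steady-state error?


e_ss = R/(1 + Kp) = 2.89/(1 + 10.7) = 2.89/11.7000 = 0.2470

0.2470


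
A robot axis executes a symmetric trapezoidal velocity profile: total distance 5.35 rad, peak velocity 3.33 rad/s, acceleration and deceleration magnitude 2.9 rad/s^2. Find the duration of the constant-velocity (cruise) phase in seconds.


t_acc = v/a = 1.148276 s, d_acc = v^2/(2a) = 1.911879 rad each
d_cruise = 5.35 - 2*1.911879 = 1.526242 rad
t_cruise = d_cruise/v = 1.526242/3.33 = 0.4583

0.4583 s


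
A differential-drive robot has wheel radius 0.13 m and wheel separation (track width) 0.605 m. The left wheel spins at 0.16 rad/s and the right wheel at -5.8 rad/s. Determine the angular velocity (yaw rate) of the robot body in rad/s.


omega = r*(wR - wL)/L = 0.13*(-5.8 - (0.16))/0.605 = -1.2807

-1.2807 rad/s


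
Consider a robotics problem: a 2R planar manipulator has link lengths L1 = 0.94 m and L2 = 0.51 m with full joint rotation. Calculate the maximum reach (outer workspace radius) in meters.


r_max = L1 + L2 = 0.94 + 0.51 = 1.4500

1.4500 m


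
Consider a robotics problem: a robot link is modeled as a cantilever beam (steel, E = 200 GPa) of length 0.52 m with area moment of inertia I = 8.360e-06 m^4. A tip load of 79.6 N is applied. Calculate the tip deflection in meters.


delta = F*L^3/(3*E*I) = 79.6*0.52^3/(3*2.000e+11*8.360e-06)
      = 11.1923968/5016000 = 2.2313e-06

2.2313e-06 m


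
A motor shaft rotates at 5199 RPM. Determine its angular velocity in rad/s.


omega = 5199 * 2*pi/60 = 544.4380

544.4380 rad/s


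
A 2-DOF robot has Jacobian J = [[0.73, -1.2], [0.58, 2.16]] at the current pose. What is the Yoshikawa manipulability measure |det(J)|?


det(J) = 0.73*2.16 - (-1.2)*(0.58) = 2.2728
|det(J)| = 2.2728

2.2728


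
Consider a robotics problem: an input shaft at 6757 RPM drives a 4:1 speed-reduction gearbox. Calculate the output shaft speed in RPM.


omega_out = omega_in / N = 6757 / 4 = 1689.2500

1689.2500 RPM


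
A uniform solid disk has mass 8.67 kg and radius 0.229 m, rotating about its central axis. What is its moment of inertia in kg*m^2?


I = (1/2)*m*R^2 = 0.5*8.67*0.229^2 = 0.2273

0.2273 kg*m^2


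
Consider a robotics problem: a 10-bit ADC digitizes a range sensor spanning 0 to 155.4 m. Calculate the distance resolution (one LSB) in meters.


res = range / 2^n = 155.4/2^10 = 155.4/1024 = 0.1518

0.1518 m


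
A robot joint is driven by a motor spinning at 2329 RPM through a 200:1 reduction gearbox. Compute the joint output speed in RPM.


omega_joint = omega_motor / N = 2329 / 200 = 11.6450

11.6450 RPM


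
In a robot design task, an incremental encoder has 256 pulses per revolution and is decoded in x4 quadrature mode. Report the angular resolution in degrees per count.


resolution = 360 / (PPR * 4) = 360 / 1024 = 0.3516

0.3516 degrees


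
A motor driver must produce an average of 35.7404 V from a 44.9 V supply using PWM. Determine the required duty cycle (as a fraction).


D = V_avg/V_supply = 35.7404/44.9 = 0.7960

0.7960


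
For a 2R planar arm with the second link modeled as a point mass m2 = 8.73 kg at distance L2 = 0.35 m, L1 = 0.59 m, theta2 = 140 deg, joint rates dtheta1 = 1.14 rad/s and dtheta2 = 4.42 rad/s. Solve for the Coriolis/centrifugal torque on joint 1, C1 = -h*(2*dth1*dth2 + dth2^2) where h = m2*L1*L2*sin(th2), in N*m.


h = m2*L1*L2*sin(th2) = 8.73*0.59*0.35*sin(140 deg) = 1.158782
C1 = -h*(2*1.14*4.42 + 4.42^2) = -1.158782*29.6140 = -34.3162

-34.3162 N*m


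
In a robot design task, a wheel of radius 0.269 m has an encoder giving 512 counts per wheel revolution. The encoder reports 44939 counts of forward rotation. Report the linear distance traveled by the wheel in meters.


revs = 44939/512 = 87.771484
d = revs * 2*pi*r = 87.771484 * 2*pi*0.269 = 148.3493

148.3493 m


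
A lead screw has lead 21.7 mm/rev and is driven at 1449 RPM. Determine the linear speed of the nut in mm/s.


v = lead * (RPM/60) = 21.7*1449/60 = 524.0550

524.0550 mm/s


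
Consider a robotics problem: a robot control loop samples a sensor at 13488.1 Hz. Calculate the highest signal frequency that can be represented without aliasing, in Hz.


f_max = f_s/2 = 13488.1/2 = 6744.0500

6744.0500 Hz


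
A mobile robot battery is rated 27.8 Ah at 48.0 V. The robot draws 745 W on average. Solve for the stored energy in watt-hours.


E = capacity * V = 27.8*48.0 = 1334.4000

1334.4000 Wh


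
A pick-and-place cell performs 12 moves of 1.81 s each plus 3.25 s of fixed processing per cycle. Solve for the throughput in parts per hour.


T_cycle = 12*1.81 + 3.25 = 24.9700 s
rate = 3600/T = 144.1730

144.1730 parts/hour


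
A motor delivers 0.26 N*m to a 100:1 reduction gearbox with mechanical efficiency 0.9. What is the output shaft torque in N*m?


tau_out = tau_in * N * eta = 0.26 * 100 * 0.9 = 23.4000

23.4000 N*m


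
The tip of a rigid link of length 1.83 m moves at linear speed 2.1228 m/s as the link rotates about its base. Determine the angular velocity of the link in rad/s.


omega = v / L = 2.1228 / 1.83 = 1.1600

1.1600 rad/s


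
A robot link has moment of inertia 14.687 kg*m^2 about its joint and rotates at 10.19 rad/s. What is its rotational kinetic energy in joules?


KE = (1/2)*I*omega^2 = 0.5*14.687*10.19^2 = 762.5204

762.5204 J


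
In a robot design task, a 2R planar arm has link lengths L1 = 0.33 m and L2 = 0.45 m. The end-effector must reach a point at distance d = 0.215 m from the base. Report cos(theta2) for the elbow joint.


cos(th2) = (d^2 - L1^2 - L2^2)/(2*L1*L2) = (0.215^2 - 0.33^2 - 0.45^2)/(2*0.33*0.45) = -0.8928

-0.8928


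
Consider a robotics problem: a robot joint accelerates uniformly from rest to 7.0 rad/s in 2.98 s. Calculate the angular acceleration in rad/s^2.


alpha = delta_omega / t = 7.0 / 2.98 = 2.3490

2.3490 rad/s^2


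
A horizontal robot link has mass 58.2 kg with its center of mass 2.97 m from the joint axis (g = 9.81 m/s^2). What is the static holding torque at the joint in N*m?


tau = m*g*L = 58.2 * 9.81 * 2.97 = 1695.6977

1695.6977 N*m


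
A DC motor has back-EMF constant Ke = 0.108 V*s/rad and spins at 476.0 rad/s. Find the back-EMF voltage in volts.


V_emf = Ke * omega = 0.108*476.0 = 51.4080

51.4080 V


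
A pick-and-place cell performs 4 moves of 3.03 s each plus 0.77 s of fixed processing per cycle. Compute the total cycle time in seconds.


T = 4*3.03 + 0.77 = 12.8900

12.8900 s


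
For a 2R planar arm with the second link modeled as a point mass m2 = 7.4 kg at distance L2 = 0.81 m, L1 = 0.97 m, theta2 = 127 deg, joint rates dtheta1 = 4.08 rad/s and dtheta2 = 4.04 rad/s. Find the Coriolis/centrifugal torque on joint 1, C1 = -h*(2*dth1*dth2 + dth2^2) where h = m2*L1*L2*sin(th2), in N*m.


h = m2*L1*L2*sin(th2) = 7.4*0.97*0.81*sin(127 deg) = 4.643411
C1 = -h*(2*4.08*4.04 + 4.04^2) = -4.643411*49.2880 = -228.8644

-228.8644 N*m
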